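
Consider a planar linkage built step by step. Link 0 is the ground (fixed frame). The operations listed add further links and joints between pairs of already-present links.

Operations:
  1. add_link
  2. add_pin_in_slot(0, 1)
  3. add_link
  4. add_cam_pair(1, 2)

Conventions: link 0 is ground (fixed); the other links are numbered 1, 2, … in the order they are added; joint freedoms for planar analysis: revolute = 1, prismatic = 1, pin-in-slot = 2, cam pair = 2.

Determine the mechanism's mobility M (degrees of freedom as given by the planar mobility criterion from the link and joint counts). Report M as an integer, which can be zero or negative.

(L,J1,J2)=(1,0,0); link0 fixed
link1: (2,0,0)
PS 0-1 [J2]: (2,0,1)
link2: (3,0,1)
C 1-2 [J2]: (3,0,2)
Grübler: 3·2 − 2·0 − 2 = 4

M = 4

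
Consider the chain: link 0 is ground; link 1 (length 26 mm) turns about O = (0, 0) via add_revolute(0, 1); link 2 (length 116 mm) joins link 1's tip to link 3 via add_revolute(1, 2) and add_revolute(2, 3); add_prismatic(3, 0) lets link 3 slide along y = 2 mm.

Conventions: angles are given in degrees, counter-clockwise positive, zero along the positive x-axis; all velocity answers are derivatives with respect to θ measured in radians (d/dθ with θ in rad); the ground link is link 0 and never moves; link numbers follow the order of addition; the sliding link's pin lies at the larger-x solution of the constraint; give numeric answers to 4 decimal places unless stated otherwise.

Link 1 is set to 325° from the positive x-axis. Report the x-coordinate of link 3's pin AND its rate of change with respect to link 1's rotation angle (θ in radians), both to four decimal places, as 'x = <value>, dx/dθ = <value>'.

geometry: r = 26 mm, L = 116 mm, e = 2 mm
crank pin P = (r cos θ, r sin θ) = (21.297953, -14.912987)
h = r sin θ − e = -14.912987 − 2 = -16.912987
x = r cos θ + √(L² − h²) = 21.297953 + 114.760406 = 136.058359
dx/dθ = −r sin θ − h·r cos θ/√(L² − h²) (θ in radians; h = -16.912987) = 18.051805

x = 136.0584, dx/dθ = 18.0518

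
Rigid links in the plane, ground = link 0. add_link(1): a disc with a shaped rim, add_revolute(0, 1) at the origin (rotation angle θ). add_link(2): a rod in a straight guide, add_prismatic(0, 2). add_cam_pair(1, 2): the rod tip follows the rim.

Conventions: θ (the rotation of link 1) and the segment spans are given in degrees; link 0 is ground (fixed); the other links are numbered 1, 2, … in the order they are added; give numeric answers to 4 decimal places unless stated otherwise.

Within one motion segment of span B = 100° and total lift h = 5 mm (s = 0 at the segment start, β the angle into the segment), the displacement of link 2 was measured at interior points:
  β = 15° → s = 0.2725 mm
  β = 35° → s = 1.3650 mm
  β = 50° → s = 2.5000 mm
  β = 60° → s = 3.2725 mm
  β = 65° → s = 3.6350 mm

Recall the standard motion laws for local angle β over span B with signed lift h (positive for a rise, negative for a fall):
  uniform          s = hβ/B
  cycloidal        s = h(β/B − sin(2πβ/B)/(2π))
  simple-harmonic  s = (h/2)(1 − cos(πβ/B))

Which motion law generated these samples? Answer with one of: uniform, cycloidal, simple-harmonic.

candidates at β/B = r: uniform s = h·r (linear in β); cycloidal s = h·(r − sin(2πr)/(2π)); simple-harmonic s = (h/2)(1 − cos(πr))
β=15°: printed 0.2725 | uniform 0.7500, cycloidal 0.1062, simple-harmonic 0.2725
β=35°: printed 1.3650 | uniform 1.7500, cycloidal 1.1062, simple-harmonic 1.3650
β=50°: printed 2.5000 | uniform 2.5000, cycloidal 2.5000, simple-harmonic 2.5000
β=60°: printed 3.2725 | uniform 3.0000, cycloidal 3.4677, simple-harmonic 3.2725
β=65°: printed 3.6350 | uniform 3.2500, cycloidal 3.8938, simple-harmonic 3.6350
only one law matches every sample → simple-harmonic

simple-harmonic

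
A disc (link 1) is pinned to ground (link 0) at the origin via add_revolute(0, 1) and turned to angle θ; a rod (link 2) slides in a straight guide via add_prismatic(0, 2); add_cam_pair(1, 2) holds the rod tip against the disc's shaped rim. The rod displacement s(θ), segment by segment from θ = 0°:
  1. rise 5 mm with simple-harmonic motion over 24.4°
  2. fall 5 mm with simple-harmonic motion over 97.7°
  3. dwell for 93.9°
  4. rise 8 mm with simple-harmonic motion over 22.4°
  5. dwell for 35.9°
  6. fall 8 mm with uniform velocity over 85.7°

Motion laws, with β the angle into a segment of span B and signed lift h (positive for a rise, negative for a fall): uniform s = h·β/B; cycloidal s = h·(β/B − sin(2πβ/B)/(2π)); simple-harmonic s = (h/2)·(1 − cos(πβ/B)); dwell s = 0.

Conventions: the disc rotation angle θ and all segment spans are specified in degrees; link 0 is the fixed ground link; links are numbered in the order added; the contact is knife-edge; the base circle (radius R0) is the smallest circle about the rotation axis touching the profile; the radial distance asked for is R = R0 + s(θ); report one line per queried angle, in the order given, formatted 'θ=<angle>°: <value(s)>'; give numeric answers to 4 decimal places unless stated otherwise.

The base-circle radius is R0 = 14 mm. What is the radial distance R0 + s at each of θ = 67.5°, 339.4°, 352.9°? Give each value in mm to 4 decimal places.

segment 1 (0° to 24.4°, simple-harmonic, h = 5) is passed completely: s = 0.0000 + (5) = 5.0000
θ = 67.5° falls in segment 2 (24.4° to 122.1°, simple-harmonic, h = -5): β = 67.5 − 24.4 = 43.1°, B = 97.7°; Δs = -5/2·(1 − cos(π·0.4411)) = -2.0404; s = 5.0000 − 2.0404 = 2.9596
segment 2 (24.4° to 122.1°, simple-harmonic, h = -5) is passed completely: s = 5.0000 + (-5) = 0.0000
segment 3 (122.1° to 216°, dwell): s unchanged at 0.0000
segment 4 (216° to 238.4°, simple-harmonic, h = 8) is passed completely: s = 0.0000 + (8) = 8.0000
segment 5 (238.4° to 274.3°, dwell): s unchanged at 8.0000
θ = 339.4° falls in segment 6 (274.3° to 360°, uniform, h = -8): β = 339.4 − 274.3 = 65.1°, B = 85.7°; Δs = -8·65.1/85.7 = -6.0770; s = 8.0000 − 6.0770 = 1.9230
θ = 352.9° falls in segment 6 (274.3° to 360°, uniform, h = -8): β = 352.9 − 274.3 = 78.6°, B = 85.7°; Δs = -8·78.6/85.7 = -7.3372; s = 8.0000 − 7.3372 = 0.6628
θ=67.5°: R = R0 + s = 14 + 2.9596 = 16.9596
θ=339.4°: R = R0 + s = 14 + 1.9230 = 15.9230
θ=352.9°: R = R0 + s = 14 + 0.6628 = 14.6628

θ=67.5°: 16.9596
θ=339.4°: 15.9230
θ=352.9°: 14.6628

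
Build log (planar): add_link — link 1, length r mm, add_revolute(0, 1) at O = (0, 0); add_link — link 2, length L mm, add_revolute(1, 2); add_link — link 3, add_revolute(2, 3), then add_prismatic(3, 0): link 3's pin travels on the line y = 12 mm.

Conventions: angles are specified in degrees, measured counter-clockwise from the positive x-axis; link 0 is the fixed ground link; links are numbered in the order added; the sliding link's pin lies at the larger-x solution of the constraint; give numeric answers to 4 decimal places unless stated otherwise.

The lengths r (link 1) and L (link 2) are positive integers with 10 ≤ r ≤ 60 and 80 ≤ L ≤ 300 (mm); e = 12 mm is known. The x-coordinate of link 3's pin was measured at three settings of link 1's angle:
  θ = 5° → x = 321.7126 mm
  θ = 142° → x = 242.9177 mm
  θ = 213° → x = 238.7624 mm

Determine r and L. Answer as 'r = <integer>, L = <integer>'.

constraint per measurement: (x − r cos θ)² + (r sin θ − e)² = L²
subtracting the θ₁ and θ₂ equations cancels the r² and L² terms:
r = (x₁² − x₂²) / (2[(x₁cos θ₁ + e sin θ₁) − (x₂cos θ₂ + e sin θ₂)]) = 44.0000 → r = 44
L² = (x₁ − r cos θ₁)² + (r sin θ₁ − e)² = 77283.9825 → L = 278.0000 → L = 278
check at θ₃=213°: x = 238.7624 (printed 238.7624) ✓

r = 44, L = 278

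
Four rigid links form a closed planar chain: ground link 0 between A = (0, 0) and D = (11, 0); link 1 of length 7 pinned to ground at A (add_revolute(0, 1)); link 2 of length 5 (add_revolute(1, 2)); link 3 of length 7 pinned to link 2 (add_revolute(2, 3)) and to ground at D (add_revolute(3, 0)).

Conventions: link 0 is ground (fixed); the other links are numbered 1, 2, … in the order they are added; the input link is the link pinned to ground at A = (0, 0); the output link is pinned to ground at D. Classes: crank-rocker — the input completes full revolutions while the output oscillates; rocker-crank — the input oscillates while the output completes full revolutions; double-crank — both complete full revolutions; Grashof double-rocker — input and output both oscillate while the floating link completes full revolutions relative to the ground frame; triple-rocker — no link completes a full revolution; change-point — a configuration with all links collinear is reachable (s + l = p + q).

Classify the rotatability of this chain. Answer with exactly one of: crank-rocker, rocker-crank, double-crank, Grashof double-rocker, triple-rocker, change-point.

lengths: ground=11, input=7, coupler=5, output=7
sorted: s=5 (shortest), l=11 (longest), p+q=14
s + l = 16 vs p + q = 14
s + l > p + q → non-Grashof → no link fully rotates → triple-rocker

triple-rocker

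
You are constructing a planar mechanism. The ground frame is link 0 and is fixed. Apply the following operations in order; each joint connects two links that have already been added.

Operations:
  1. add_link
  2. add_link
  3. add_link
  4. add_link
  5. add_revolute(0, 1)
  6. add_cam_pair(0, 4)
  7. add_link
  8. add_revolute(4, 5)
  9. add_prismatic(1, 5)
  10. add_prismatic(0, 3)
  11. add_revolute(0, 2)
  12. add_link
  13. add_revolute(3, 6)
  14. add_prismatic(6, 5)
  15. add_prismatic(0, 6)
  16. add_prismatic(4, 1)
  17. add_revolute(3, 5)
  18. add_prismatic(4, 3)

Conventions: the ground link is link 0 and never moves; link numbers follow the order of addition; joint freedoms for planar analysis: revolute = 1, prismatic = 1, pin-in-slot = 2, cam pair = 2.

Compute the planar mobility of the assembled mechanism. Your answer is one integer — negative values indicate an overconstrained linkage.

(L,J1,J2)=(1,0,0); link0 fixed
link1: (2,0,0)
link2: (3,0,0)
link3: (4,0,0)
link4: (5,0,0)
R 0-1 [J1]: (5,1,0)
C 0-4 [J2]: (5,1,1)
link5: (6,1,1)
R 4-5 [J1]: (6,2,1)
P 1-5 [J1]: (6,3,1)
P 0-3 [J1]: (6,4,1)
R 0-2 [J1]: (6,5,1)
link6: (7,5,1)
R 3-6 [J1]: (7,6,1)
P 6-5 [J1]: (7,7,1)
P 0-6 [J1]: (7,8,1)
P 4-1 [J1]: (7,9,1)
R 3-5 [J1]: (7,10,1)
P 4-3 [J1]: (7,11,1)
Grübler: 3·6 − 2·11 − 1 = -5

M = -5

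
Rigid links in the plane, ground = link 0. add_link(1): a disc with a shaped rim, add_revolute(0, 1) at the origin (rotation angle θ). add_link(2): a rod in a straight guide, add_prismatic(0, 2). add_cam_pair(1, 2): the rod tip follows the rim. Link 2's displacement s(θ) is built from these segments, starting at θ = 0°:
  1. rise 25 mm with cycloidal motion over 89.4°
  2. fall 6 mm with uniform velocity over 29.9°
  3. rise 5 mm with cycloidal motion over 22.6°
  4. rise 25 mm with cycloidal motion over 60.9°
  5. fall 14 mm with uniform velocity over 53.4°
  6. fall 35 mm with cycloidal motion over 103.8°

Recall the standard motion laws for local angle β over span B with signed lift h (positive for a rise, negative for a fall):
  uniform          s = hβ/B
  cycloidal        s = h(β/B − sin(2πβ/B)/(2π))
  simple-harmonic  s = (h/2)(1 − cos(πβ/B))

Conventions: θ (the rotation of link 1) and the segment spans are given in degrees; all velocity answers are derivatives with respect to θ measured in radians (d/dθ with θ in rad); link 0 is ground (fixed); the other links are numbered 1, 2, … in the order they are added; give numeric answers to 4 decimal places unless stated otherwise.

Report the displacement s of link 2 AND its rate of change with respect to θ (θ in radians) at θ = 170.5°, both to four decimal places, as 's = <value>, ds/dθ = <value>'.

segment 1 (0° to 89.4°, cycloidal, h = 25) is passed completely: s = 0.0000 + (25) = 25.0000
segment 2 (89.4° to 119.3°, uniform, h = -6) is passed completely: s = 25.0000 + (-6) = 19.0000
segment 3 (119.3° to 141.9°, cycloidal, h = 5) is passed completely: s = 19.0000 + (5) = 24.0000
θ = 170.5° falls in segment 4 (141.9° to 202.8°, cycloidal, h = 25): β = 170.5 − 141.9 = 28.6°, B = 60.9°; Δs = 25·(0.4696 − sin(2π·0.4696)/(2π)) = 10.9857; s = 24.0000 + 10.9857 = 34.9857
velocity in seg [141.9°–202.8°] (cycloidal), θ in radians: β = 28.6° = 0.4992 rad, B = 60.9° = 1.0629 rad; ds/dθ = (h/B)(1 − cos(2πβ/B)) = (25/1.0629)(1 − cos(2π·0.4696)) = 46.613735 mm/rad

s = 34.9857, ds/dθ = 46.6137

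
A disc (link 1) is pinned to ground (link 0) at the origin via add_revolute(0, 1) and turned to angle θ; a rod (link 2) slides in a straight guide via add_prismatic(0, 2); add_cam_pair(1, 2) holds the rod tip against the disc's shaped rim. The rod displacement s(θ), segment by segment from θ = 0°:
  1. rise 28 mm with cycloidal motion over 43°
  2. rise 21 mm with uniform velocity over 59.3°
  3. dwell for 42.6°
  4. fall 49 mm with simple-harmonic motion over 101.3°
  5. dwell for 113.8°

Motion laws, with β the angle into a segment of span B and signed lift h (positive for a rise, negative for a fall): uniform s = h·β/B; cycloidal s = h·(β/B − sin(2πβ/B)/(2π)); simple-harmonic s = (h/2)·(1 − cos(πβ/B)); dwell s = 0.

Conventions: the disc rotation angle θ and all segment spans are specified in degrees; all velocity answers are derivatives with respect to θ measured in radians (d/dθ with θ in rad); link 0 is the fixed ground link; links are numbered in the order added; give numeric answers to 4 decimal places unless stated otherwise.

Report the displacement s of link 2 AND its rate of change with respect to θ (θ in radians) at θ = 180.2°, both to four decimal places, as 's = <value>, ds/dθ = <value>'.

segment 1 (0° to 43°, cycloidal, h = 28) is passed completely: s = 0.0000 + (28) = 28.0000
segment 2 (43° to 102.3°, uniform, h = 21) is passed completely: s = 28.0000 + (21) = 49.0000
segment 3 (102.3° to 144.9°, dwell): s unchanged at 49.0000
θ = 180.2° falls in segment 4 (144.9° to 246.2°, simple-harmonic, h = -49): β = 180.2 − 144.9 = 35.3°, B = 101.3°; Δs = -49/2·(1 − cos(π·0.3485)) = -13.2724; s = 49.0000 − 13.2724 = 35.7276
velocity in seg [144.9°–246.2°] (simple-harmonic), θ in radians: β = 35.3° = 0.6161 rad, B = 101.3° = 1.7680 rad; ds/dθ = (πh/(2B)) sin(πβ/B) = (π·(-49)/(2·1.7680)) sin(π·0.3485) = -38.693676 mm/rad

s = 35.7276, ds/dθ = -38.6937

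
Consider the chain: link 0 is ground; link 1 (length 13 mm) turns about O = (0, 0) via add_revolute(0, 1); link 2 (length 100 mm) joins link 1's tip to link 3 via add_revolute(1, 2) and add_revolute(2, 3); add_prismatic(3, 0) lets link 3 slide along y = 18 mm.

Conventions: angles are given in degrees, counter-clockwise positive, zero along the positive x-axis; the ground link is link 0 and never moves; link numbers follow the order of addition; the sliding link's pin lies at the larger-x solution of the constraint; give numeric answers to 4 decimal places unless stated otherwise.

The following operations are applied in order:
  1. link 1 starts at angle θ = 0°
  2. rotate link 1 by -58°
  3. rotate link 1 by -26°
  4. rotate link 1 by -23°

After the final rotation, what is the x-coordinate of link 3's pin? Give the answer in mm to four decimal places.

geometry: r = 13 mm, L = 100 mm, e = 18 mm; θ starts at 0°
rotate link 1 by -58°: θ ← 0° -58° = -58°
rotate link 1 by -26°: θ ← -58° -26° = -84°
rotate link 1 by -23°: θ ← -84° -23° = -107°
crank pin P = (r cos θ, r sin θ) = (-3.800832, -12.431962)
h = r sin θ − e = -12.431962 − 18 = -30.431962
x = r cos θ + √(L² − h²) = -3.800832 + 95.256998 = 91.456166

91.4562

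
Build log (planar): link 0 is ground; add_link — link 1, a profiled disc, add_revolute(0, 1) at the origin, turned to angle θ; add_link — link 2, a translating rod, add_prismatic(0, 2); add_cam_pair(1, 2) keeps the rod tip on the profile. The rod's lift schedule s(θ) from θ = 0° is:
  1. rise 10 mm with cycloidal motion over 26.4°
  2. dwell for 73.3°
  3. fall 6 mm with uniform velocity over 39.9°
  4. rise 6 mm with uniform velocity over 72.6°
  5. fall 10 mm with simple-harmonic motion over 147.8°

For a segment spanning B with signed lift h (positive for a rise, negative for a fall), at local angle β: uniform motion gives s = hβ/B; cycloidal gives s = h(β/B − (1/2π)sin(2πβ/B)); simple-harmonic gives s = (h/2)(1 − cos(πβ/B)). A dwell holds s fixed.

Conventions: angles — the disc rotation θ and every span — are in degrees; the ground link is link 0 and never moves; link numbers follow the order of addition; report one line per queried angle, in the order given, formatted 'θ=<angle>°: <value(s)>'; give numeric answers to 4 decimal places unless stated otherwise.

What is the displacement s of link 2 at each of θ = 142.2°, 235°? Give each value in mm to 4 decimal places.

seg 1 [0°–26.4°] cycloidal, h=10: full span → s += 10 → s = 10.0000
seg 2 [26.4°–99.7°] dwell: s stays 10.0000
seg 3 [99.7°–139.6°] uniform, h=-6: full span → s += -6 → s = 4.0000
seg 4 [139.6°–212.2°] uniform, h=6: θ=142.2° here. β=2.6, B=72.6. 6·2.6/72.6 = 0.2149 → s = 4.2149
seg 4 [139.6°–212.2°] uniform, h=6: full span → s += 6 → s = 10.0000
seg 5 [212.2°–360°] simple-harmonic, h=-10: θ=235° here. β=22.8, B=147.8. -10/2·(1 − cos(π·0.1543)) = -0.5758 → s = 9.4242

θ=142.2°: 4.2149
θ=235°: 9.4242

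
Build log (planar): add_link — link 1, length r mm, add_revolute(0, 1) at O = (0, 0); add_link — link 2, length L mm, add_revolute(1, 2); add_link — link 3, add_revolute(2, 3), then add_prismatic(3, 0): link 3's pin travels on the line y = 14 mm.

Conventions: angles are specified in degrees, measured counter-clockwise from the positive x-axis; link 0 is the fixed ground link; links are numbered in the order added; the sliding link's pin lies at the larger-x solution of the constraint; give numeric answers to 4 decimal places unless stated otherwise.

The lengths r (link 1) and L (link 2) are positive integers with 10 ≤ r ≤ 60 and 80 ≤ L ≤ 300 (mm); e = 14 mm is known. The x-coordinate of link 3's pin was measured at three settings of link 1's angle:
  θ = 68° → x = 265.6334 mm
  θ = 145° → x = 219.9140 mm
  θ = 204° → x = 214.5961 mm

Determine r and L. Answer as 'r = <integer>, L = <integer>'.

constraint per measurement: (x − r cos θ)² + (r sin θ − e)² = L²
subtracting the θ₁ and θ₂ equations cancels the r² and L² terms:
r = (x₁² − x₂²) / (2[(x₁cos θ₁ + e sin θ₁) − (x₂cos θ₂ + e sin θ₂)]) = 39.0000 → r = 39
L² = (x₁ − r cos θ₁)² + (r sin θ₁ − e)² = 63503.9926 → L = 252.0000 → L = 252
check at θ₃=204°: x = 214.5961 (printed 214.5961) ✓

r = 39, L = 252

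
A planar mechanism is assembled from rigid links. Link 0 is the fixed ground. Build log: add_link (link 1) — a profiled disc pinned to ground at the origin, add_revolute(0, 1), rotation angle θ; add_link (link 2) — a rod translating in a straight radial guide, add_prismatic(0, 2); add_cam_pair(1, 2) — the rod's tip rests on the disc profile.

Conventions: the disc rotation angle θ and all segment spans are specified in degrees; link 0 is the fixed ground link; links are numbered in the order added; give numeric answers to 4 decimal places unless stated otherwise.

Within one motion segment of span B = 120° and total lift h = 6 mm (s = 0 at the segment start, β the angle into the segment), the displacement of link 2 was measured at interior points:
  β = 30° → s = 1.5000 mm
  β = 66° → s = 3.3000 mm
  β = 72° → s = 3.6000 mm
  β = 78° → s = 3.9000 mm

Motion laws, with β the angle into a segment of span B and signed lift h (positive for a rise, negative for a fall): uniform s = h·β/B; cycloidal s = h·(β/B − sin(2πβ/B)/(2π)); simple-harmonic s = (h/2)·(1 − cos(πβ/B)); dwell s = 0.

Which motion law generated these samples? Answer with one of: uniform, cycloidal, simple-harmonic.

candidates at β/B = r: uniform s = h·r (linear in β); cycloidal s = h·(r − sin(2πr)/(2π)); simple-harmonic s = (h/2)(1 − cos(πr))
β=30°: printed 1.5000 | uniform 1.5000, cycloidal 0.5451, simple-harmonic 0.8787
β=66°: printed 3.3000 | uniform 3.3000, cycloidal 3.5951, simple-harmonic 3.4693
β=72°: printed 3.6000 | uniform 3.6000, cycloidal 4.1613, simple-harmonic 3.9271
β=78°: printed 3.9000 | uniform 3.9000, cycloidal 4.6726, simple-harmonic 4.3620
only one law matches every sample → uniform

uniform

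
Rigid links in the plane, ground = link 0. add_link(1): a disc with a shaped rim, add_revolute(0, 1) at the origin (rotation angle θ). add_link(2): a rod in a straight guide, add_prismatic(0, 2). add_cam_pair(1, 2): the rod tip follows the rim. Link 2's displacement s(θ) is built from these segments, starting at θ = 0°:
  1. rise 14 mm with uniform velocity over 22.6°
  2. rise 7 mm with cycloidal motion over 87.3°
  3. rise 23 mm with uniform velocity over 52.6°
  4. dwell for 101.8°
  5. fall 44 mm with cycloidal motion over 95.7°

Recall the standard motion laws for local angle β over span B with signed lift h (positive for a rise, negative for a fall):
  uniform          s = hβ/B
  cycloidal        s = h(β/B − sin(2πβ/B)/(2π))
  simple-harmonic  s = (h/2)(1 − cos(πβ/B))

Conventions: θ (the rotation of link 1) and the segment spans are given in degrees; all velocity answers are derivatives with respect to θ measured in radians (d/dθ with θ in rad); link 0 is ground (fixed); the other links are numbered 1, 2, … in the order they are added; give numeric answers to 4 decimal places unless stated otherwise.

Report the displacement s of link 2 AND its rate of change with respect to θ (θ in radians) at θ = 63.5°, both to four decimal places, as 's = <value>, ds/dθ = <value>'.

segment 1 (0° to 22.6°, uniform, h = 14) is passed completely: s = 0.0000 + (14) = 14.0000
θ = 63.5° falls in segment 2 (22.6° to 109.9°, cycloidal, h = 7): β = 63.5 − 22.6 = 40.9°, B = 87.3°; Δs = 7·(0.4685 − sin(2π·0.4685)/(2π)) = 3.0604; s = 14.0000 + 3.0604 = 17.0604
velocity in seg [22.6°–109.9°] (cycloidal), θ in radians: β = 40.9° = 0.7138 rad, B = 87.3° = 1.5237 rad; ds/dθ = (h/B)(1 − cos(2πβ/B)) = (7/1.5237)(1 − cos(2π·0.4685)) = 9.098634 mm/rad

s = 17.0604, ds/dθ = 9.0986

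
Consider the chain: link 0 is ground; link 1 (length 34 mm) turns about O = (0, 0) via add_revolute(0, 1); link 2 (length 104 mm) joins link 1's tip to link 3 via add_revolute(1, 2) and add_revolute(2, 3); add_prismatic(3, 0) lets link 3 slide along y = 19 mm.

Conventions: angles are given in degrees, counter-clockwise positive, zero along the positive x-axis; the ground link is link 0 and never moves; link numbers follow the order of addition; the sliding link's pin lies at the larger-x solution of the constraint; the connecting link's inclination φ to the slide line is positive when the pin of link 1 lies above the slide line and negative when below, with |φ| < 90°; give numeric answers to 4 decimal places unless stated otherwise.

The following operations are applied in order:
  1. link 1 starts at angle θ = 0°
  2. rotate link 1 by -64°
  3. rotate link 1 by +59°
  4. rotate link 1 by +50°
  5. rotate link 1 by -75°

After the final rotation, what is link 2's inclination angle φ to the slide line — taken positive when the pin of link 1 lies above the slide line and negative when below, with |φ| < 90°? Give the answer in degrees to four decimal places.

geometry: r = 34 mm, L = 104 mm, e = 19 mm; θ starts at 0°
rotate link 1 by -64°: θ ← 0° -64° = -64°
rotate link 1 by +59°: θ ← -64° +59° = -5°
rotate link 1 by +50°: θ ← -5° +50° = 45°
rotate link 1 by -75°: θ ← 45° -75° = -30°
h = r sin θ − e = -17.000000 − 19 = -36.000000
sin φ = h / L = -36.000000 / 104 = -0.34615385
φ = arcsin(-0.34615385) = -20.252247°

-20.2522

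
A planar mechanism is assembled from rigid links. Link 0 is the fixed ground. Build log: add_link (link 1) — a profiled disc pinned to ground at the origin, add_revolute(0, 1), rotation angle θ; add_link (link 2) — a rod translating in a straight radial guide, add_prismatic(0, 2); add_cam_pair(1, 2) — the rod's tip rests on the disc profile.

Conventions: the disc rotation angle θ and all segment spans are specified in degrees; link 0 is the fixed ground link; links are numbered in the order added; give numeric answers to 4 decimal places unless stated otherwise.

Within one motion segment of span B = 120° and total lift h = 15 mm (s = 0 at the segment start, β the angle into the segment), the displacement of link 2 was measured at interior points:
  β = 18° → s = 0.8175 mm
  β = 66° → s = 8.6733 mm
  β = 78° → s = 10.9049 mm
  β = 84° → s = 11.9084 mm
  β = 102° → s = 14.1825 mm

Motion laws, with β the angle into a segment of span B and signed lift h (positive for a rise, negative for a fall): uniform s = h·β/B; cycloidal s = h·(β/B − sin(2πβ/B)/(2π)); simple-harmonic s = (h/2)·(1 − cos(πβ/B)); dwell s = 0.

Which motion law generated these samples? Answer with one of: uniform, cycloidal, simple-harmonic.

candidates at β/B = r: uniform s = h·r (linear in β); cycloidal s = h·(r − sin(2πr)/(2π)); simple-harmonic s = (h/2)(1 − cos(πr))
β=18°: printed 0.8175 | uniform 2.2500, cycloidal 0.3186, simple-harmonic 0.8175
β=66°: printed 8.6733 | uniform 8.2500, cycloidal 8.9877, simple-harmonic 8.6733
β=78°: printed 10.9049 | uniform 9.7500, cycloidal 11.6814, simple-harmonic 10.9049
β=84°: printed 11.9084 | uniform 10.5000, cycloidal 12.7705, simple-harmonic 11.9084
β=102°: printed 14.1825 | uniform 12.7500, cycloidal 14.6814, simple-harmonic 14.1825
only one law matches every sample → simple-harmonic

simple-harmonic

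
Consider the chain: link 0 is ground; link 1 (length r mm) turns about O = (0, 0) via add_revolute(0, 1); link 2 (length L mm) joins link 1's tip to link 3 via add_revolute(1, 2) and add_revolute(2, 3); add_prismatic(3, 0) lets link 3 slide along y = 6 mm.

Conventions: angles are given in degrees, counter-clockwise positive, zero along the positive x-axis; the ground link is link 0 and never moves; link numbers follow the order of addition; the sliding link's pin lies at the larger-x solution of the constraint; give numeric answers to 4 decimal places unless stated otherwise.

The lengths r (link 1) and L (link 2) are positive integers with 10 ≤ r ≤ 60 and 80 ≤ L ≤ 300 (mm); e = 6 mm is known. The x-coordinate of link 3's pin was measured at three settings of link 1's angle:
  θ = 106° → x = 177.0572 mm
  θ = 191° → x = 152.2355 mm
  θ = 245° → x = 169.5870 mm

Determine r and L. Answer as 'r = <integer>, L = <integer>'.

constraint per measurement: (x − r cos θ)² + (r sin θ − e)² = L²
subtracting the θ₁ and θ₂ equations cancels the r² and L² terms:
r = (x₁² − x₂²) / (2[(x₁cos θ₁ + e sin θ₁) − (x₂cos θ₂ + e sin θ₂)]) = 38.0000 → r = 38
L² = (x₁ − r cos θ₁)² + (r sin θ₁ − e)² = 36099.9887 → L = 190.0000 → L = 190
check at θ₃=245°: x = 169.5870 (printed 169.5870) ✓

r = 38, L = 190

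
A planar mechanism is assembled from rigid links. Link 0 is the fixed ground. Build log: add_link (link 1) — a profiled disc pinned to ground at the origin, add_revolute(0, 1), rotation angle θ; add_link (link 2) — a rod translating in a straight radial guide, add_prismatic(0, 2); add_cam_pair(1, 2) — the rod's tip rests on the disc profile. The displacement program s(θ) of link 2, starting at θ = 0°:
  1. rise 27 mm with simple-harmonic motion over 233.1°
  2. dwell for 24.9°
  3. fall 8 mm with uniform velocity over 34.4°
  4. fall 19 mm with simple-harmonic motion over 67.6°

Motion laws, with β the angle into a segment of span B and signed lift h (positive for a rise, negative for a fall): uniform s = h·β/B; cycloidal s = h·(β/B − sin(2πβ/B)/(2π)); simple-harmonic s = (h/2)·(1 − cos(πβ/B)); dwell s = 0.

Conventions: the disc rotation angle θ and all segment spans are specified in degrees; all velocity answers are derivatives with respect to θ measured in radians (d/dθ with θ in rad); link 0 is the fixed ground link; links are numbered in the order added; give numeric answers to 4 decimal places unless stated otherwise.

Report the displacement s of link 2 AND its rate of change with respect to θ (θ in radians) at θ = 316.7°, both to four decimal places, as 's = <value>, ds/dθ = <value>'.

seg 1 [0°–233.1°] simple-harmonic, h=27: full span → s += 27 → s = 27.0000
seg 2 [233.1°–258°] dwell: s stays 27.0000
seg 3 [258°–292.4°] uniform, h=-8: full span → s += -8 → s = 19.0000
seg 4 [292.4°–360°] simple-harmonic, h=-19: θ=316.7° here. β=24.3, B=67.6. -19/2·(1 − cos(π·0.3595)) = -5.4407 → s = 13.5593
velocity in seg [292.4°–360°] (simple-harmonic), θ in radians: β = 24.3° = 0.4241 rad, B = 67.6° = 1.1798 rad; ds/dθ = (πh/(2B)) sin(πβ/B) = (π·(-19)/(2·1.1798)) sin(π·0.3595) = -22.870325 mm/rad

s = 13.5593, ds/dθ = -22.8703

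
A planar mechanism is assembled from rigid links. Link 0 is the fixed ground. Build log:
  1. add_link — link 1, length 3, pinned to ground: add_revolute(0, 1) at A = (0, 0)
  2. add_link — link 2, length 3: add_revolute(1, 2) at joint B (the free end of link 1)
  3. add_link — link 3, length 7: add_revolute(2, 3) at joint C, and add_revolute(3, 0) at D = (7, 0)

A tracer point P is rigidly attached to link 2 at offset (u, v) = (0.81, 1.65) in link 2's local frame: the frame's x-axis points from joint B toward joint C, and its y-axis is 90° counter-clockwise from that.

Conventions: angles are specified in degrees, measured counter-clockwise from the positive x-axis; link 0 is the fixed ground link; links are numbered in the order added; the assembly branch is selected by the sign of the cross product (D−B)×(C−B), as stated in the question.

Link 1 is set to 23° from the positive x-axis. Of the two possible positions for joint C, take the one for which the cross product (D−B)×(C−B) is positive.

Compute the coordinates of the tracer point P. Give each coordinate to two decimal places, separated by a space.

A=(0,0), D=(7.00,0)
B = A + 3.00·(cos23°, sin23°) = (2.7615, 1.1722)
|BD| = 4.3976
circle(B,3.00) ∩ circle(D,7.00): a=-2.3492, h=1.8659
  candidates: C₊=(0.9947,3.5967) cross=8.205; C₋=(-0.0000,0.0000) cross=-8.205
  branch + wants cross > 0 → take C=(0.9947,3.5967) (cross=8.205)
ex = (C−B)/|BC| = (-0.5889,0.8082); ey = (-0.8082,-0.5889)
P = B + 0.81·ex + 1.65·ey = (0.9510,0.8551)

0.95 0.86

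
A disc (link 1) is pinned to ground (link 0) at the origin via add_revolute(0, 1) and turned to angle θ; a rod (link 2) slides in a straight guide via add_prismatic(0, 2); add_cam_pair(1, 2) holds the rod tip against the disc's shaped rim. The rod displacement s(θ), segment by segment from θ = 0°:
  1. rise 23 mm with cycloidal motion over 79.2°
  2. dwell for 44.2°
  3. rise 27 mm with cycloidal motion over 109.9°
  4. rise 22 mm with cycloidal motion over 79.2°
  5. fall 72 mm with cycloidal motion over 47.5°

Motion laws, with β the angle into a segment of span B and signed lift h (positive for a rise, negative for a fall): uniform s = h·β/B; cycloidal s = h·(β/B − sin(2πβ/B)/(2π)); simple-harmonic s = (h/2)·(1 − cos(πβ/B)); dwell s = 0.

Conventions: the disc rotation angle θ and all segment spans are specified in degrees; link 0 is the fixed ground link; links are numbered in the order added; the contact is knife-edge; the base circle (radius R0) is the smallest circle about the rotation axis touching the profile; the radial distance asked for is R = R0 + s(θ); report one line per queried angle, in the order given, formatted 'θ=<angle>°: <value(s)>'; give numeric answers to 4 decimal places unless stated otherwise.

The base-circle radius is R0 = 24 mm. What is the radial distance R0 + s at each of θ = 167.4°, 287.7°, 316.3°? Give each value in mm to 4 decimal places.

segment 1 (0° to 79.2°, cycloidal, h = 23) is passed completely: s = 0.0000 + (23) = 23.0000
segment 2 (79.2° to 123.4°, dwell): s unchanged at 23.0000
θ = 167.4° falls in segment 3 (123.4° to 233.3°, cycloidal, h = 27): β = 167.4 − 123.4 = 44°, B = 109.9°; Δs = 27·(0.4004 − sin(2π·0.4004)/(2π)) = 8.2920; s = 23.0000 + 8.2920 = 31.2920
segment 3 (123.4° to 233.3°, cycloidal, h = 27) is passed completely: s = 23.0000 + (27) = 50.0000
θ = 287.7° falls in segment 4 (233.3° to 312.5°, cycloidal, h = 22): β = 287.7 − 233.3 = 54.4°, B = 79.2°; Δs = 22·(0.6869 − sin(2π·0.6869)/(2π)) = 18.3407; s = 50.0000 + 18.3407 = 68.3407
segment 4 (233.3° to 312.5°, cycloidal, h = 22) is passed completely: s = 50.0000 + (22) = 72.0000
θ = 316.3° falls in segment 5 (312.5° to 360°, cycloidal, h = -72): β = 316.3 − 312.5 = 3.8°, B = 47.5°; Δs = -72·(0.0800 − sin(2π·0.0800)/(2π)) = -0.2395; s = 72.0000 − 0.2395 = 71.7605
θ=167.4°: R = R0 + s = 24 + 31.2920 = 55.2920
θ=287.7°: R = R0 + s = 24 + 68.3407 = 92.3407
θ=316.3°: R = R0 + s = 24 + 71.7605 = 95.7605

θ=167.4°: 55.2920
θ=287.7°: 92.3407
θ=316.3°: 95.7605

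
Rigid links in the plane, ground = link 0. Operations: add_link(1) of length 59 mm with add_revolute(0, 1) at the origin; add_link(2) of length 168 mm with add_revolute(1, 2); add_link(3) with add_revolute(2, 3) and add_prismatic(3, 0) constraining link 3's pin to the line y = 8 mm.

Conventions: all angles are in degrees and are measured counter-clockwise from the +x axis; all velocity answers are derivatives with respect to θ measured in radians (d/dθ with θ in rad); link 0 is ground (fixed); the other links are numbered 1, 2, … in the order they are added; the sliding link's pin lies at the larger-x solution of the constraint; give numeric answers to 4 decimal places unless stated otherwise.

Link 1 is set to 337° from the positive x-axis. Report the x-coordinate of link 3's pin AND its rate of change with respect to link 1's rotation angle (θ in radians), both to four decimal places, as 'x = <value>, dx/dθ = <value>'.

geometry: r = 59 mm, L = 168 mm, e = 8 mm
crank pin P = (r cos θ, r sin θ) = (54.309786, -23.053137)
h = r sin θ − e = -23.053137 − 8 = -31.053137
x = r cos θ + √(L² − h²) = 54.309786 + 165.105126 = 219.414913
dx/dθ = −r sin θ − h·r cos θ/√(L² − h²) (θ in radians; h = -31.053137) = 33.267775

x = 219.4149, dx/dθ = 33.2678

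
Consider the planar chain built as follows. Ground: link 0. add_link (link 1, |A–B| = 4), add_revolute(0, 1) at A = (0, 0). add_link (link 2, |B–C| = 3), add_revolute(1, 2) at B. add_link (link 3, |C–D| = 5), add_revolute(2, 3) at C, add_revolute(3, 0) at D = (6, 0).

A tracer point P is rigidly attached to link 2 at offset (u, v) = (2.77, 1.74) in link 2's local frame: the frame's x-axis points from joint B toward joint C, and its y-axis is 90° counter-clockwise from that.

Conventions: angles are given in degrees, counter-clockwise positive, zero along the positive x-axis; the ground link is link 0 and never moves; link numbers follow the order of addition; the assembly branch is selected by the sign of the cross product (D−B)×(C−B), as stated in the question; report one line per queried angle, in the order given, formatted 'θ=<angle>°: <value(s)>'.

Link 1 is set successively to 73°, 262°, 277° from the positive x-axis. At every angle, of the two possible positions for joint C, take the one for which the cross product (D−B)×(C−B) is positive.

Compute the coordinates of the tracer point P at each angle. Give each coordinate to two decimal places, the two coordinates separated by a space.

A=(0,0), D=(6.00,0)
θ=73°: B = A + 4.00·(cos73°, sin73°) = (1.1695, 3.8252)
θ=73°: |BD| = 6.1617
θ=73°: circle(B,3.00) ∩ circle(D,5.00): a=1.7825, h=2.4130
θ=73°:   candidates: C₊=(4.0649,4.6104) cross=14.868; C₋=(1.0689,0.8269) cross=-14.868
θ=73°:   branch + wants cross > 0 → take C=(4.0649,4.6104) (cross=14.868)
θ=73°: ex = (C−B)/|BC| = (0.9651,0.2617); ey = (-0.2617,0.9651)
θ=73°: P = B + 2.77·ex + 1.74·ey = (3.3876,6.2295)
θ=262°: B = A + 4.00·(cos262°, sin262°) = (-0.5567, -3.9611)
θ=262°: |BD| = 7.6603
θ=262°: circle(B,3.00) ∩ circle(D,5.00): a=2.7858, h=1.1132
θ=262°:   candidates: C₊=(1.2521,-1.5677) cross=8.528; C₋=(2.4034,-3.4734) cross=-8.528
θ=262°:   branch + wants cross > 0 → take C=(1.2521,-1.5677) (cross=8.528)
θ=262°: ex = (C−B)/|BC| = (0.6029,0.7978); ey = (-0.7978,0.6029)
θ=262°: P = B + 2.77·ex + 1.74·ey = (-0.2747,-0.7021)
θ=277°: B = A + 4.00·(cos277°, sin277°) = (0.4875, -3.9702)
θ=277°: |BD| = 6.7934
θ=277°: circle(B,3.00) ∩ circle(D,5.00): a=2.2191, h=2.0188
θ=277°:   candidates: C₊=(1.1083,-1.0351) cross=13.715; C₋=(3.4680,-4.3115) cross=-13.715
θ=277°:   branch + wants cross > 0 → take C=(1.1083,-1.0351) (cross=13.715)
θ=277°: ex = (C−B)/|BC| = (0.2069,0.9784); ey = (-0.9784,0.2069)
θ=277°: P = B + 2.77·ex + 1.74·ey = (-0.6416,-0.9001)

θ=73°: 3.39 6.23
θ=262°: -0.27 -0.70
θ=277°: -0.64 -0.90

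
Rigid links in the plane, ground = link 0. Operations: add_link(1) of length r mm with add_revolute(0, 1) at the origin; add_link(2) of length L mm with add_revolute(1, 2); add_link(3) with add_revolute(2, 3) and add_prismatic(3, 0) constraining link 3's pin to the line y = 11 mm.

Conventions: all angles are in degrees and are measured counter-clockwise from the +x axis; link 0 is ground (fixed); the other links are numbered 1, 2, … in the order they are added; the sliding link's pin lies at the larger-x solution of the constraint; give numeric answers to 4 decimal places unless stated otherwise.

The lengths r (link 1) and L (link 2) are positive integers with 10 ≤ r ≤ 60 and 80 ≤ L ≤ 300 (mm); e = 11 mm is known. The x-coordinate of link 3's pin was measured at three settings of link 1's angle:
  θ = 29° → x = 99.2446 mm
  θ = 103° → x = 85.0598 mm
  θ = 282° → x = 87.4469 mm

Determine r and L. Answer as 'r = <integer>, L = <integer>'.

constraint per measurement: (x − r cos θ)² + (r sin θ − e)² = L²
subtracting the θ₁ and θ₂ equations cancels the r² and L² terms:
r = (x₁² − x₂²) / (2[(x₁cos θ₁ + e sin θ₁) − (x₂cos θ₂ + e sin θ₂)]) = 13.0001 → r = 13
L² = (x₁ − r cos θ₁)² + (r sin θ₁ − e)² = 7744.0017 → L = 88.0000 → L = 88
check at θ₃=282°: x = 87.4469 (printed 87.4469) ✓

r = 13, L = 88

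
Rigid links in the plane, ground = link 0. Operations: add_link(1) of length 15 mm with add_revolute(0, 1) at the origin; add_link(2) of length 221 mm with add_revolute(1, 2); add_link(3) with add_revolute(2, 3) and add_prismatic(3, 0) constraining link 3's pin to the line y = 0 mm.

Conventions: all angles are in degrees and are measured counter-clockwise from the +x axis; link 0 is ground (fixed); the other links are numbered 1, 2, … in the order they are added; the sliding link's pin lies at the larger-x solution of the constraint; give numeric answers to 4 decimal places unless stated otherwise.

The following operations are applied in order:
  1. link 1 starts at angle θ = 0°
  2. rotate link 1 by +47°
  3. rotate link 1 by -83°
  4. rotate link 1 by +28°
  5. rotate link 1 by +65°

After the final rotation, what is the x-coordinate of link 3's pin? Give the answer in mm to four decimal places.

geometry: r = 15 mm, L = 221 mm, e = 0 mm; θ starts at 0°
rotate link 1 by +47°: θ ← 0° +47° = 47°
rotate link 1 by -83°: θ ← 47° -83° = -36°
rotate link 1 by +28°: θ ← -36° +28° = -8°
rotate link 1 by +65°: θ ← -8° +65° = 57°
crank pin P = (r cos θ, r sin θ) = (8.169586, 12.580059)
h = r sin θ − e = 12.580059 − 0 = 12.580059
x = r cos θ + √(L² − h²) = 8.169586 + 220.641660 = 228.811246

228.8112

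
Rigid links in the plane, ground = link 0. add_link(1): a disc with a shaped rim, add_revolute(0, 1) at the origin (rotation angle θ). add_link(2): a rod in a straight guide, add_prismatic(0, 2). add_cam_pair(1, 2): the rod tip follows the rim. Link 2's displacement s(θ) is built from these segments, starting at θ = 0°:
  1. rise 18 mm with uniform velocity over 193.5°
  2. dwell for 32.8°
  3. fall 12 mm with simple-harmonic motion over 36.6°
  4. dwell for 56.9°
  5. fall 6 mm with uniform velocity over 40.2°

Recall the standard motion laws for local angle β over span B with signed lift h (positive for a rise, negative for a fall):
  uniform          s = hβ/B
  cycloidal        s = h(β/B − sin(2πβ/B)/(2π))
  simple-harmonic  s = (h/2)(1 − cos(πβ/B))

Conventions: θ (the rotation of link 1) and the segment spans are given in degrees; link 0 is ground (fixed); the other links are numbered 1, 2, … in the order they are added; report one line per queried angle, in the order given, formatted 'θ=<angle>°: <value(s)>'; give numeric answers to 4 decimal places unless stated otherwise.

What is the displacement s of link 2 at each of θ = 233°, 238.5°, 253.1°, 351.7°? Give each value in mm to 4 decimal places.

segment 1 (0° to 193.5°, uniform, h = 18) is passed completely: s = 0.0000 + (18) = 18.0000
segment 2 (193.5° to 226.3°, dwell): s unchanged at 18.0000
θ = 233° falls in segment 3 (226.3° to 262.9°, simple-harmonic, h = -12): β = 233 − 226.3 = 6.7°, B = 36.6°; Δs = -12/2·(1 − cos(π·0.1831)) = -0.9652; s = 18.0000 − 0.9652 = 17.0348
θ = 238.5° falls in segment 3 (226.3° to 262.9°, simple-harmonic, h = -12): β = 238.5 − 226.3 = 12.2°, B = 36.6°; Δs = -12/2·(1 − cos(π·0.3333)) = -3.0000; s = 18.0000 − 3.0000 = 15.0000
θ = 253.1° falls in segment 3 (226.3° to 262.9°, simple-harmonic, h = -12): β = 253.1 − 226.3 = 26.8°, B = 36.6°; Δs = -12/2·(1 − cos(π·0.7322)) = -9.9995; s = 18.0000 − 9.9995 = 8.0005
segment 3 (226.3° to 262.9°, simple-harmonic, h = -12) is passed completely: s = 18.0000 + (-12) = 6.0000
segment 4 (262.9° to 319.8°, dwell): s unchanged at 6.0000
θ = 351.7° falls in segment 5 (319.8° to 360°, uniform, h = -6): β = 351.7 − 319.8 = 31.9°, B = 40.2°; Δs = -6·31.9/40.2 = -4.7612; s = 6.0000 − 4.7612 = 1.2388

θ=233°: 17.0348
θ=238.5°: 15.0000
θ=253.1°: 8.0005
θ=351.7°: 1.2388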